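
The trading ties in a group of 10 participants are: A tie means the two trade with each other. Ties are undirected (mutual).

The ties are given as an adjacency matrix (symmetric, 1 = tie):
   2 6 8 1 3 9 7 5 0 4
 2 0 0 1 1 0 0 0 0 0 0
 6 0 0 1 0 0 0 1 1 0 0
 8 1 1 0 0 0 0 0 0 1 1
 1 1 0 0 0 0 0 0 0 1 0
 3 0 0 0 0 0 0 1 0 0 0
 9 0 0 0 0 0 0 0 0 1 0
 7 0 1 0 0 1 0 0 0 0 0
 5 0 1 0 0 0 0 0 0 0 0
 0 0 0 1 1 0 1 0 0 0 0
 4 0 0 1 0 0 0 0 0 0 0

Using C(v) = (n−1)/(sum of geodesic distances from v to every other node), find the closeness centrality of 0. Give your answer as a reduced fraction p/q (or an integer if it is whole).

9/19

Distances from 0: 1:1, 2:2, 3:4, 4:2, 5:3, 6:2, 7:3, 8:1, 9:1. Sum = 19.
n = 10, so closeness = 9/19.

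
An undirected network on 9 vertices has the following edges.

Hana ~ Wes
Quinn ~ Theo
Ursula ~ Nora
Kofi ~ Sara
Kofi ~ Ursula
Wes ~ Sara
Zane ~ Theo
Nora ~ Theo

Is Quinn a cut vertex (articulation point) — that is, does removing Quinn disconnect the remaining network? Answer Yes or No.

Even without Quinn, every remaining node can still reach every other (the residual graph is connected), so Quinn is not a cut vertex.

No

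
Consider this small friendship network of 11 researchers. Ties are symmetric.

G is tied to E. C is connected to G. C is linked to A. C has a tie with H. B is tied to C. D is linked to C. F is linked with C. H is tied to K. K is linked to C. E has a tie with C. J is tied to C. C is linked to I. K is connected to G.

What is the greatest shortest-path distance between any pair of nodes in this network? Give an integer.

2

Eccentricity of each node (its greatest distance to any other): A:2, B:2, C:1, D:2, E:2, F:2, G:2, H:2, I:2, J:2, K:2.
The maximum eccentricity is 2, realized for instance by the pair G–A via G – C – A. So the diameter is 2.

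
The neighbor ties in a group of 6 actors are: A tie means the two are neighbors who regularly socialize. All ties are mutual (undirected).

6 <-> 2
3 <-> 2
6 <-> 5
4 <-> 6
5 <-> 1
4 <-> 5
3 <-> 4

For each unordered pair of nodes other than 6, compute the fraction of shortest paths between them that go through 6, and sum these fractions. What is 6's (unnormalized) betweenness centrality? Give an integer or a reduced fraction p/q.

5/2

Pairs whose geodesics pass through 6 — 2–5: 1; 2–4: 1/2; 2–1: 1.
All other pairs contribute 0.
Summing the contributions gives betweenness(6) = 5/2.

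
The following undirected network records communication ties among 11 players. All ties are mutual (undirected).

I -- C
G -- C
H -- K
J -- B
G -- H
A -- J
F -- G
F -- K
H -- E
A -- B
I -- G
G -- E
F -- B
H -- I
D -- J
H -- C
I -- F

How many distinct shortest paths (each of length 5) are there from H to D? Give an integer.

The shortest distance is 5. The length-5 paths are: H–I–F–B–J–D; H–K–F–B–J–D; H–G–F–B–J–D.
That gives 3 distinct shortest paths.

3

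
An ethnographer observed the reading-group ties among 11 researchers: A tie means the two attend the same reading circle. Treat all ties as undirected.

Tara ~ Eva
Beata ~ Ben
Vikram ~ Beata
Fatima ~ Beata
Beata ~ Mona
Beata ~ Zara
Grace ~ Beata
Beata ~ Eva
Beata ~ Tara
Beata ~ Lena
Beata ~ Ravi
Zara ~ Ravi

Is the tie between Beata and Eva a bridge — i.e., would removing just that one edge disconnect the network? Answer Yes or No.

No

Even without that edge, Beata still reaches Eva via Beata – Tara – Eva, so the network stays connected. Not a bridge.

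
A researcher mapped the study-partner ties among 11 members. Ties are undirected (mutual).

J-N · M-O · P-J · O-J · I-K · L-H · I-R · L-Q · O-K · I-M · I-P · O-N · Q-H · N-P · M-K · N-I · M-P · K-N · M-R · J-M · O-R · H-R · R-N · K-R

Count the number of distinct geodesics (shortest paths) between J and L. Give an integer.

3

The shortest distance is 4. The length-4 paths are: J–O–R–H–L; J–N–R–H–L; J–M–R–H–L.
That gives 3 distinct shortest paths.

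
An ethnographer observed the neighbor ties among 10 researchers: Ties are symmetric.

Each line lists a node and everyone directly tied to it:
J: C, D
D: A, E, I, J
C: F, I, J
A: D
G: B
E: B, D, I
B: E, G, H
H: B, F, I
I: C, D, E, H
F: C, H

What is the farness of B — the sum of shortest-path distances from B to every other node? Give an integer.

18

Distances from B: A:3, C:3, D:2, E:1, F:2, G:1, H:1, I:2, J:3.
Sum = 3 + 3 + 2 + 1 + 2 + 1 + 1 + 2 + 3 = 18.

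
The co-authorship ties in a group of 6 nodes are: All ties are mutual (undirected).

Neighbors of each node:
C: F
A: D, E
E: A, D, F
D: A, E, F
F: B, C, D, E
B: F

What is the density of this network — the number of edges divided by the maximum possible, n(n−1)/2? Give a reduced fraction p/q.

7/15

There are 7 edges and 6 nodes, so the maximum possible is C(6,2) = 15.
Density = 7/15.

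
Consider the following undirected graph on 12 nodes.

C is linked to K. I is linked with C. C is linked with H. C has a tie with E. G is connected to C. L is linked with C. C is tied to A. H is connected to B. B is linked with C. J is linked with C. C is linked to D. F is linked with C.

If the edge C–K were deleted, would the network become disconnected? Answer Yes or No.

Yes

Without the C–K edge there is no alternate route between C and K, so the network disconnects. It is a bridge.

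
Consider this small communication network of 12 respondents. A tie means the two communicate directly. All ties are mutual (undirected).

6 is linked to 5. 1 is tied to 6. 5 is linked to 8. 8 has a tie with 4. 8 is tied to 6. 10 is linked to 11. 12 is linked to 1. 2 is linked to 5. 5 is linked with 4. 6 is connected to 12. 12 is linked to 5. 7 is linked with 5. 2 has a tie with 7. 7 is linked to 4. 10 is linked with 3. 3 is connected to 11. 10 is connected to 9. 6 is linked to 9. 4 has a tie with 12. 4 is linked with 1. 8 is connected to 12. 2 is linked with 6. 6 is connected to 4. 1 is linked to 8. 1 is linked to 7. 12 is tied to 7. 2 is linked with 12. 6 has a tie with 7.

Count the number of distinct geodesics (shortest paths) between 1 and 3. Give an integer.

1

The shortest distance is 4, and the only length-4 path is 1–6–9–10–3. So there is exactly 1 shortest path.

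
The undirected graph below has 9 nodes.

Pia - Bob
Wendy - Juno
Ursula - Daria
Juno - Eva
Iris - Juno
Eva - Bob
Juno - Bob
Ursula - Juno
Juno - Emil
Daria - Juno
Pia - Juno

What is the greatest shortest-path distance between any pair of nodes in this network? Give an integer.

Eccentricity of each node (its greatest distance to any other): Bob:2, Daria:2, Emil:2, Eva:2, Iris:2, Juno:1, Pia:2, Ursula:2, Wendy:2.
The maximum eccentricity is 2, realized for instance by the pair Emil–Iris via Emil – Juno – Iris. So the diameter is 2.

2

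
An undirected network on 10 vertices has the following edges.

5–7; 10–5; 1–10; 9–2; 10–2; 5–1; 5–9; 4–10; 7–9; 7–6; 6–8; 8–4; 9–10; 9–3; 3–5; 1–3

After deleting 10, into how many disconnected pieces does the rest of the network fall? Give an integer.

1

10's neighbors (1, 2, 4, 5, and 9) remain reachable from one another through other ties, so the rest of the network stays in one piece.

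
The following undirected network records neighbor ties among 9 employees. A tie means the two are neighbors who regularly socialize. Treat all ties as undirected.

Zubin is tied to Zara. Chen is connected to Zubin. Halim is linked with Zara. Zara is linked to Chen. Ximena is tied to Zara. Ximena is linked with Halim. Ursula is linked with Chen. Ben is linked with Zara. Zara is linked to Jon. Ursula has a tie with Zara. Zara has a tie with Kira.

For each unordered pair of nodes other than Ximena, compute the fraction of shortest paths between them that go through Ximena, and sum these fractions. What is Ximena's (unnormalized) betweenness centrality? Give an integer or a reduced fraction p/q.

No shortest path between any pair of other nodes passes through Ximena.
Summing the contributions gives betweenness(Ximena) = 0.

0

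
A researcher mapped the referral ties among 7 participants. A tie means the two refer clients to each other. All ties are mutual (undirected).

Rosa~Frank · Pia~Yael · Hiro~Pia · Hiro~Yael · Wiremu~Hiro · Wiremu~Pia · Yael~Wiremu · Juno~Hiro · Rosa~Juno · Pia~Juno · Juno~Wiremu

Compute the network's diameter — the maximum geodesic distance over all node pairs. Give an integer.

Eccentricity of each node (its greatest distance to any other): Frank:4, Hiro:3, Juno:2, Pia:3, Rosa:3, Wiremu:3, Yael:4.
The maximum eccentricity is 4, realized for instance by the pair Frank–Yael via Frank – Rosa – Juno – Hiro – Yael. So the diameter is 4.

4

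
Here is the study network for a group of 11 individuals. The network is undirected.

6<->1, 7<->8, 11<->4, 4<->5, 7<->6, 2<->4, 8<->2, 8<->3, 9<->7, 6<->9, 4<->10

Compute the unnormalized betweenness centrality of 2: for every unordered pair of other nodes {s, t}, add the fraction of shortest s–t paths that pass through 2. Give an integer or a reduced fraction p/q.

24

Pairs whose geodesics pass through 2 — 4–1: 1; 4–8: 1; 4–9: 1; 4–3: 1; 4–6: 1; 4–7: 1; 1–10: 1; 1–5: 1; 1–11: 1; 8–10: 1; 8–5: 1; 8–11: 1; 9–10: 1; 9–5: 1 … (+10 more pairs).
All other pairs contribute 0.
Summing the contributions gives betweenness(2) = 24.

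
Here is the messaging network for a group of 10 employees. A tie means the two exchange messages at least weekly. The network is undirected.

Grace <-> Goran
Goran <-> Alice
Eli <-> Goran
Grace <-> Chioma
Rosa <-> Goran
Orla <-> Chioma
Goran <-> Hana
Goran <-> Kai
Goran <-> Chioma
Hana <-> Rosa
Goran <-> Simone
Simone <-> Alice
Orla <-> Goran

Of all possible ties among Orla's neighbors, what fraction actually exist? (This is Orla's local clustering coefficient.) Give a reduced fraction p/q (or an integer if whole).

1

Orla's neighbors: Chioma and Goran (k = 2).
Possible neighbor pairs: C(2,2) = 1. Edges among them: Chioma–Goran → e = 1.
Clustering(Orla) = 1/1.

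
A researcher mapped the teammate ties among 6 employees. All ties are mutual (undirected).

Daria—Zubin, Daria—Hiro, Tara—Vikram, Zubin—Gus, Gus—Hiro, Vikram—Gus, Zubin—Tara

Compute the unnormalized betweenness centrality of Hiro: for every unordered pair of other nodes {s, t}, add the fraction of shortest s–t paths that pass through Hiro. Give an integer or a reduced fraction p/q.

5/6

Pairs whose geodesics pass through Hiro — Gus–Daria: 1/2; Vikram–Daria: 1/3.
All other pairs contribute 0.
Summing the contributions gives betweenness(Hiro) = 5/6.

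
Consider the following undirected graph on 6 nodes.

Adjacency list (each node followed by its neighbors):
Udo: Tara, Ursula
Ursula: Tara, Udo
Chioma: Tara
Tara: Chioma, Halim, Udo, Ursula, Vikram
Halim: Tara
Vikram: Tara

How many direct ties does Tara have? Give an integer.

5

Tara is directly tied to Chioma, Halim, Udo, Ursula, and Vikram. That is 5 neighbors, so the degree of Tara is 5.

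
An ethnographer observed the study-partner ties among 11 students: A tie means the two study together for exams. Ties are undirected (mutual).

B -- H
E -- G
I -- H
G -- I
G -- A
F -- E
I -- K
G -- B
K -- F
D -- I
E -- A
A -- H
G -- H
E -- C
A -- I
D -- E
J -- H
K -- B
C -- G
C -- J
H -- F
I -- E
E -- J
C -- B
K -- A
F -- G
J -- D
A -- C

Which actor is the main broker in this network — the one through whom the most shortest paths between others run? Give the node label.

Unnormalized betweenness of each node: A:29/12, B:29/20, C:1009/420, D:13/30, E:1243/210, F:37/30, G:122/35, H:1723/420, I:179/42, J:243/140, K:131/84.
E has the largest value, 1243/210, making it the main broker — the node through which the most shortest paths run.

E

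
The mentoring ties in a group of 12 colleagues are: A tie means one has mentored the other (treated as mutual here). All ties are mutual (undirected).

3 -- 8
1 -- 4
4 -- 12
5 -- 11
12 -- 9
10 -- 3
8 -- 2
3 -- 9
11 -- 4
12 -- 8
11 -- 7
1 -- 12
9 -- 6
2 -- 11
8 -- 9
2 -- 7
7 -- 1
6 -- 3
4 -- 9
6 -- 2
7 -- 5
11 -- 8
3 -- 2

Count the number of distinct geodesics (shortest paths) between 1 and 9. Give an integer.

The shortest distance is 2. The length-2 paths are: 1–12–9; 1–4–9.
That gives 2 distinct shortest paths.

2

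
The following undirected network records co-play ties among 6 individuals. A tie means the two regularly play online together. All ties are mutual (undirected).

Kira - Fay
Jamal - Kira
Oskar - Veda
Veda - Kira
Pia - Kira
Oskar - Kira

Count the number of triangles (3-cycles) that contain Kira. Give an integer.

Kira's neighbors: Fay, Jamal, Oskar, Pia, and Veda.
Neighbor pairs that are themselves tied: Kira–Oskar–Veda. Each forms one triangle with Kira, for 1 in total.

1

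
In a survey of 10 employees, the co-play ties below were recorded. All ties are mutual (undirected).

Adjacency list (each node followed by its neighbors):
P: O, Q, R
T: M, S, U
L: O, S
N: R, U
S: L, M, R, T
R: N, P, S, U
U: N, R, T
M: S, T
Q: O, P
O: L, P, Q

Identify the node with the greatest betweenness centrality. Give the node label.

Unnormalized betweenness of each node: L:13/3, M:0, N:0, O:10/3, P:23/3, Q:0, R:85/6, S:73/6, T:5/2, U:17/6.
R has the largest value, 85/6, making it the main broker — the node through which the most shortest paths run.

R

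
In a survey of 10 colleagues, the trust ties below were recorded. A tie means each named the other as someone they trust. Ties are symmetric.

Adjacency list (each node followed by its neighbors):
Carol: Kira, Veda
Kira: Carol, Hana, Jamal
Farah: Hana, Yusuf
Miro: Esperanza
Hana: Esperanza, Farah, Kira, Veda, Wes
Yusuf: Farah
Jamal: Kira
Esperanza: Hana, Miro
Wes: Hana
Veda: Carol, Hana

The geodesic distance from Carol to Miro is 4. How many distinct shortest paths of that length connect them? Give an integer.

2

The shortest distance is 4. The length-4 paths are: Carol–Veda–Hana–Esperanza–Miro; Carol–Kira–Hana–Esperanza–Miro.
That gives 2 distinct shortest paths.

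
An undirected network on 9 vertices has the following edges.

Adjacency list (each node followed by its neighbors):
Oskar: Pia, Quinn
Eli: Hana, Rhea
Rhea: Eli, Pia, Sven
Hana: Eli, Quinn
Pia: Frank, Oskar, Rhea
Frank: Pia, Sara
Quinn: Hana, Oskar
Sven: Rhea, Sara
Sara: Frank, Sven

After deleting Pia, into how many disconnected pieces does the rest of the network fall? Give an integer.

Pia's neighbors (Frank, Oskar, and Rhea) remain reachable from one another through other ties, so the rest of the network stays in one piece.

1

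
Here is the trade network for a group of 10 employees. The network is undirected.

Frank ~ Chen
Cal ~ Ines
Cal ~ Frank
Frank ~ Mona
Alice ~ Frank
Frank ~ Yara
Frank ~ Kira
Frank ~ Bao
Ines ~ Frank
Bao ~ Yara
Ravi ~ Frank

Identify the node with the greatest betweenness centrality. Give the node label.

Frank

Unnormalized betweenness of each node: Alice:0, Bao:0, Cal:0, Chen:0, Frank:34, Ines:0, Kira:0, Mona:0, Ravi:0, Yara:0.
Frank has the largest value, 34, making it the main broker — the node through which the most shortest paths run.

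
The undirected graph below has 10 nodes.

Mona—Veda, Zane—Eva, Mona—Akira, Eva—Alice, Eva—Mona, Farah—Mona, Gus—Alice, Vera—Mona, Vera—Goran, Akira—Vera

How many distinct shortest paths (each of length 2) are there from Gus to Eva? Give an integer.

The shortest distance is 2, and the only length-2 path is Gus–Alice–Eva. So there is exactly 1 shortest path.

1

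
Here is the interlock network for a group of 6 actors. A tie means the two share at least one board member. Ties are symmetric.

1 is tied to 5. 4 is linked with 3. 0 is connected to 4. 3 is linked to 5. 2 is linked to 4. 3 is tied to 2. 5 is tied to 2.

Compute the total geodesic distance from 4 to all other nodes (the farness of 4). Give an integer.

8

Distances from 4: 0:1, 1:3, 2:1, 3:1, 5:2.
Sum = 1 + 3 + 1 + 1 + 2 = 8.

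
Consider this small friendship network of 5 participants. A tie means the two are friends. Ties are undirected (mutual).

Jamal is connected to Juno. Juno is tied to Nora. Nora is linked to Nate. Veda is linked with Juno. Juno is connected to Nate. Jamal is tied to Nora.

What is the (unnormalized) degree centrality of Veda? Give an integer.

1

Veda is directly tied to Juno. That is 1 neighbor, so the degree of Veda is 1.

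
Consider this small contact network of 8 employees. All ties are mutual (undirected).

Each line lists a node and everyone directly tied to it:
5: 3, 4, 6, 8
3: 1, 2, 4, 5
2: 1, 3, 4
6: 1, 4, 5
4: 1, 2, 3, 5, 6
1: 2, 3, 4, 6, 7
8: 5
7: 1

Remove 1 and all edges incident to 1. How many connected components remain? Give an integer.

2

Without 1, the remaining ties split the others into: {2, 3, 4, 5, 6, 8}; {7}.
That's 2 separate components.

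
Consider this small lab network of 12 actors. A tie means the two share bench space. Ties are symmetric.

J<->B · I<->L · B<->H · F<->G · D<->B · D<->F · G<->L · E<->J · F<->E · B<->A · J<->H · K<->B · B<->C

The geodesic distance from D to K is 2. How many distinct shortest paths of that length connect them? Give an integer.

1

The shortest distance is 2, and the only length-2 path is D–B–K. So there is exactly 1 shortest path.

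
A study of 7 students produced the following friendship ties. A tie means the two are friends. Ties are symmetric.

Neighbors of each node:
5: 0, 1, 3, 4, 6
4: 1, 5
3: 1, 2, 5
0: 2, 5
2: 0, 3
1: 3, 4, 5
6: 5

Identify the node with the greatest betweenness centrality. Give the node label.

Unnormalized betweenness of each node: 0:4/3, 1:5/6, 2:1/2, 3:8/3, 4:0, 5:26/3, 6:0.
5 has the largest value, 26/3, making it the main broker — the node through which the most shortest paths run.

5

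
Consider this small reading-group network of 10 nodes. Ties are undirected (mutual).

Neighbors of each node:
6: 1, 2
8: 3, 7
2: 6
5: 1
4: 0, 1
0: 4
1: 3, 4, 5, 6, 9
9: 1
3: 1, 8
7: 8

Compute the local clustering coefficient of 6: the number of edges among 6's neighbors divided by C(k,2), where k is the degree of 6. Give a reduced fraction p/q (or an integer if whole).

0

6's neighbors: 1 and 2 (k = 2).
Possible neighbor pairs: C(2,2) = 1. Edges among them: none → e = 0.
Clustering(6) = 0/1.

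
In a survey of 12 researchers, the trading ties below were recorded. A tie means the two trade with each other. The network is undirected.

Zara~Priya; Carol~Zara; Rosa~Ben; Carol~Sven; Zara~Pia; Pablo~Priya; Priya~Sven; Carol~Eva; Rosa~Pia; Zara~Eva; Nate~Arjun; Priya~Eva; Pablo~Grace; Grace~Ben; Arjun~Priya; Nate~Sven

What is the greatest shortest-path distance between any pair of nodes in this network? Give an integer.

Eccentricity of each node (its greatest distance to any other): Arjun:4, Ben:5, Carol:4, Eva:4, Grace:4, Nate:5, Pablo:3, Pia:4, Priya:3, Rosa:5, Sven:4, Zara:3.
The maximum eccentricity is 5, realized for instance by the pair Nate–Ben via Nate – Sven – Priya – Pablo – Grace – Ben. So the diameter is 5.

5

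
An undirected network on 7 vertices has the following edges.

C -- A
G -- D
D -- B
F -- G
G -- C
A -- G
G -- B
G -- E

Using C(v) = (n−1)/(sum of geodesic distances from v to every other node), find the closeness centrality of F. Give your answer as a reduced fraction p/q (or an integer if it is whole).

6/11

Distances from F: A:2, B:2, C:2, D:2, E:2, G:1. Sum = 11.
n = 7, so closeness = 6/11.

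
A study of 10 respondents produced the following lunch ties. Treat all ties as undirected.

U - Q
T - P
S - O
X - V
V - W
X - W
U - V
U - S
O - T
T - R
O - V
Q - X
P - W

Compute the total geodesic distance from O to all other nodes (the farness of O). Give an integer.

Distances from O: P:2, Q:3, R:2, S:1, T:1, U:2, V:1, W:2, X:2.
Sum = 2 + 3 + 2 + 1 + 1 + 2 + 1 + 2 + 2 = 16.

16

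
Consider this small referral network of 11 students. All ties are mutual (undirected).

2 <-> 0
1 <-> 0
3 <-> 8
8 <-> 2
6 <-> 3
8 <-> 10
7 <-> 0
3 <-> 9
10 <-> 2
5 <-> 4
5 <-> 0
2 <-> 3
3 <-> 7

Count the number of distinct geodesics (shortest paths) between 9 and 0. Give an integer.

The shortest distance is 3. The length-3 paths are: 9–3–7–0; 9–3–2–0.
That gives 2 distinct shortest paths.

2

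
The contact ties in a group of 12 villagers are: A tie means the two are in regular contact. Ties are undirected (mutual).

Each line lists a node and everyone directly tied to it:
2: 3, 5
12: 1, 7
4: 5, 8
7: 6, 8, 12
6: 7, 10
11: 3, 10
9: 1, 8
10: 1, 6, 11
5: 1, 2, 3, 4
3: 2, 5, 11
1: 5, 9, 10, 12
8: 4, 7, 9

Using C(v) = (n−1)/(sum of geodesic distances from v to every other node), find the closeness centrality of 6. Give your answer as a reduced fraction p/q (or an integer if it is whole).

11/26

Distances from 6: 1:2, 2:4, 3:3, 4:3, 5:3, 7:1, 8:2, 9:3, 10:1, 11:2, 12:2. Sum = 26.
n = 12, so closeness = 11/26.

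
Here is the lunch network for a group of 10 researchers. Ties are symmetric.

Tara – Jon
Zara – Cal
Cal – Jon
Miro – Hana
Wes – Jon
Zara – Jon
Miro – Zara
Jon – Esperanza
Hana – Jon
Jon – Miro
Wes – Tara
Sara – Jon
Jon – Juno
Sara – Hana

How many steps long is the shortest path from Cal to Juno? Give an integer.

2

One shortest route is Cal – Jon – Juno, which uses 2 edges, and Cal and Juno are not directly tied, so nothing shorter exists. So d(Cal,Juno) = 2.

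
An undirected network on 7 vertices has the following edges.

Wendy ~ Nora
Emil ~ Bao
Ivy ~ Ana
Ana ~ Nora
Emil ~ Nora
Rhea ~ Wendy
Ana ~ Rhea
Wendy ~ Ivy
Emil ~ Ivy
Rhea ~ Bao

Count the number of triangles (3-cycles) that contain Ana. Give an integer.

0

Ana's neighbors are Ivy, Nora, and Rhea, but none of them are tied to each other, so no triangle contains Ana.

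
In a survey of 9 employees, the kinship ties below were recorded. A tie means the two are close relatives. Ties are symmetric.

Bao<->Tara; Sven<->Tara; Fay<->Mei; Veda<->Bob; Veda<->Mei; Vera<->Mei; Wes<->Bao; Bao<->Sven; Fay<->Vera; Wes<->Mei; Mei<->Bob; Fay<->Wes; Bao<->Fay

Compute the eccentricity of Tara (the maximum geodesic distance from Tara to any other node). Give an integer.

4

Distances from Tara: Bao:1, Bob:4, Fay:2, Mei:3, Sven:1, Veda:4, Vera:3, Wes:2.
The largest is 4 (to Veda and Bob), so the eccentricity of Tara is 4.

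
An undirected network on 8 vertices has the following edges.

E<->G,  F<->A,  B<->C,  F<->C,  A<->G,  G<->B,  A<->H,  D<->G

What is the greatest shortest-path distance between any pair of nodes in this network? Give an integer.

3

Eccentricity of each node (its greatest distance to any other): A:2, B:3, C:3, D:3, E:3, F:3, G:2, H:3.
The maximum eccentricity is 3, realized for instance by the pair B–H via B – G – A – H. So the diameter is 3.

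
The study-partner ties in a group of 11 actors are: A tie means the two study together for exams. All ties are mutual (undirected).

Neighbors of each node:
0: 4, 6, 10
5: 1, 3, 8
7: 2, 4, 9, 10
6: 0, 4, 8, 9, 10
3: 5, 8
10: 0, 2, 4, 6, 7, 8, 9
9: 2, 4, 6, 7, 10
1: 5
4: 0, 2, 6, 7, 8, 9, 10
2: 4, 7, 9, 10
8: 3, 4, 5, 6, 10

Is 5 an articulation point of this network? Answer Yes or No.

Yes

Removing 5 leaves {0, 2, 3, 4, 6, 7, 8, 9, and 10} with no path to {1}, so the network splits into 2 components. 5 is a cut vertex.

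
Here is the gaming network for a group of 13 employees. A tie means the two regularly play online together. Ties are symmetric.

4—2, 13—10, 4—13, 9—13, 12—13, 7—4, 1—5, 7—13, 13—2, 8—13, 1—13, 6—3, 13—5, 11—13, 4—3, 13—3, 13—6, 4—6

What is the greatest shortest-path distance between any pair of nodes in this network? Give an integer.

2

Eccentricity of each node (its greatest distance to any other): 1:2, 2:2, 3:2, 4:2, 5:2, 6:2, 7:2, 8:2, 9:2, 10:2, 11:2, 12:2, 13:1.
The maximum eccentricity is 2, realized for instance by the pair 11–7 via 11 – 13 – 7. So the diameter is 2.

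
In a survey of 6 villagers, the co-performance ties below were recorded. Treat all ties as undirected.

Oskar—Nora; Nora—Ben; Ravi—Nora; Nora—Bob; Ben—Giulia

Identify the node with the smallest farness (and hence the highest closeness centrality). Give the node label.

Nora

Farness (sum of distances to all others) for each node — Ben:8, Bob:10, Giulia:12, Nora:6, Oskar:10, Ravi:10.
The smallest farness is 6, for Nora, so Nora has the highest closeness.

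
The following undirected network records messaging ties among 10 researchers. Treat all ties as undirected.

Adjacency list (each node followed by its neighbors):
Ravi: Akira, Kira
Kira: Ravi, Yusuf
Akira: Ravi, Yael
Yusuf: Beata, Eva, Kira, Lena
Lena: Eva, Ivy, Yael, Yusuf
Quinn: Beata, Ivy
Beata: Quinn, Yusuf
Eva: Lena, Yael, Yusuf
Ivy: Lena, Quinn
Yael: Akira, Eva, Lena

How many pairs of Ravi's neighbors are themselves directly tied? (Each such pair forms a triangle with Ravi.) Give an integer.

0

Ravi's neighbors are Akira and Kira, but none of them are tied to each other, so no triangle contains Ravi.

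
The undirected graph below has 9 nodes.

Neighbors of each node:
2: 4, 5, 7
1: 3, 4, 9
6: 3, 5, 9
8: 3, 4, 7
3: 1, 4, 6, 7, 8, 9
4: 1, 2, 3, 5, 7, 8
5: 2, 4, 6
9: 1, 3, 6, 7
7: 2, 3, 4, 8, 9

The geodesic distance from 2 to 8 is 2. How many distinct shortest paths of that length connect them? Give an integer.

2

The shortest distance is 2. The length-2 paths are: 2–7–8; 2–4–8.
That gives 2 distinct shortest paths.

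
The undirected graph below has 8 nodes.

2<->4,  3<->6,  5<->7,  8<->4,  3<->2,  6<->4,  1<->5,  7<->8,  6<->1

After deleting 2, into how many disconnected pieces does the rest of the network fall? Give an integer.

2's neighbors (3 and 4) remain reachable from one another through other ties, so the rest of the network stays in one piece.

1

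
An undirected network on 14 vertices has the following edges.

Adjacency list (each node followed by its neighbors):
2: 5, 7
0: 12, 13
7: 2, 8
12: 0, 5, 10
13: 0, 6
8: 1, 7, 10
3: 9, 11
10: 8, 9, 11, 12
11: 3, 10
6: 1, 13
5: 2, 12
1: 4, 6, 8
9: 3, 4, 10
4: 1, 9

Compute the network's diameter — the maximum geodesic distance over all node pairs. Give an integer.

Eccentricity of each node (its greatest distance to any other): 0:4, 1:4, 2:5, 3:5, 4:4, 5:4, 6:4, 7:4, 8:3, 9:4, 10:3, 11:4, 12:3, 13:5.
The maximum eccentricity is 5, realized for instance by the pair 2–3 via 2 – 5 – 12 – 10 – 9 – 3. So the diameter is 5.

5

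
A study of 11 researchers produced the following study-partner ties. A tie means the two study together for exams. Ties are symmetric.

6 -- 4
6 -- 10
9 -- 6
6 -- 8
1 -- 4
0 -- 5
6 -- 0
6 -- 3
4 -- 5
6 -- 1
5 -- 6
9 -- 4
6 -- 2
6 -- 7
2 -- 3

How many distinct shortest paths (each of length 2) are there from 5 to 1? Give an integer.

The shortest distance is 2. The length-2 paths are: 5–6–1; 5–4–1.
That gives 2 distinct shortest paths.

2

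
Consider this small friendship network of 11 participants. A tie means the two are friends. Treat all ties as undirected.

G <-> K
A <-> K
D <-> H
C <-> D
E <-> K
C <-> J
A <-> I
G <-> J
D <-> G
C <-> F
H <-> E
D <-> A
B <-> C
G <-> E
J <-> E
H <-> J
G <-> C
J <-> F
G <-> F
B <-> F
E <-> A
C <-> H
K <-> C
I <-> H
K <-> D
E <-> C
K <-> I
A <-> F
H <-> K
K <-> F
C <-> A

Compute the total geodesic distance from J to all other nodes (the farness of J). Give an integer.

15

Distances from J: A:2, B:2, C:1, D:2, E:1, F:1, G:1, H:1, I:2, K:2.
Sum = 2 + 2 + 1 + 2 + 1 + 1 + 1 + 1 + 2 + 2 = 15.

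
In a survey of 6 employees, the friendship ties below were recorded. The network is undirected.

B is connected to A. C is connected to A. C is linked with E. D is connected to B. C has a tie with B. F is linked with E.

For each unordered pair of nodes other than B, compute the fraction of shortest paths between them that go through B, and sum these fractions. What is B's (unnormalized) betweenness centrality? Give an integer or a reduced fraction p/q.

Pairs whose geodesics pass through B — A–D: 1; E–D: 1; F–D: 1; C–D: 1.
All other pairs contribute 0.
Summing the contributions gives betweenness(B) = 4.

4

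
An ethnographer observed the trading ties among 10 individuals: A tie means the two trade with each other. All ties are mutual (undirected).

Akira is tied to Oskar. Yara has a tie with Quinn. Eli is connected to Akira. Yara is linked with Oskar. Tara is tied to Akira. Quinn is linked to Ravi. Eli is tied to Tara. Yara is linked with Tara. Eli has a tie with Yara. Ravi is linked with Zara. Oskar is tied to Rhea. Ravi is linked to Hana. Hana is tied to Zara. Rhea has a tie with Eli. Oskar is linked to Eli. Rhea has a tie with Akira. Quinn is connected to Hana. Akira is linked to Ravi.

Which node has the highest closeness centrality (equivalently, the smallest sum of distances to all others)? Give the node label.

Akira

Farness (sum of distances to all others) for each node — Akira:13, Eli:15, Hana:19, Oskar:16, Quinn:16, Ravi:14, Rhea:18, Tara:17, Yara:15, Zara:21.
The smallest farness is 13, for Akira, so Akira has the highest closeness.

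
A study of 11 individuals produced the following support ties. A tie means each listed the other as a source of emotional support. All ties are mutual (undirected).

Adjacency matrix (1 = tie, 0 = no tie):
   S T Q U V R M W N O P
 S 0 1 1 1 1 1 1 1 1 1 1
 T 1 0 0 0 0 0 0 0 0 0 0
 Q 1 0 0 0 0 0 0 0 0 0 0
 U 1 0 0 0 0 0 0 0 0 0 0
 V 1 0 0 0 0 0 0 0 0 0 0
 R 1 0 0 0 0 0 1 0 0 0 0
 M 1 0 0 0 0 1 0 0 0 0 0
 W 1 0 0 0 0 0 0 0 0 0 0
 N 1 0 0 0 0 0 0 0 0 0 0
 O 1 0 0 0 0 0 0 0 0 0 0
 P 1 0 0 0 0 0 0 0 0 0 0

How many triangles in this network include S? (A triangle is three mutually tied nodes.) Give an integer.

1

S's neighbors: M, N, O, P, Q, R, T, U, V, and W.
Neighbor pairs that are themselves tied: S–M–R. Each forms one triangle with S, for 1 in total.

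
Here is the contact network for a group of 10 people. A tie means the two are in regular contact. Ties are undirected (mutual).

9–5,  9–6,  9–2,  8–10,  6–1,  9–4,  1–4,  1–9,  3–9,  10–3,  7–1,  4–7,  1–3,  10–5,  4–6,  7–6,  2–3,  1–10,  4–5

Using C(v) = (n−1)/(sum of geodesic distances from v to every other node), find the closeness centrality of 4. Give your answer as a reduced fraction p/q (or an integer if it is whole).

9/14

Distances from 4: 1:1, 2:2, 3:2, 5:1, 6:1, 7:1, 8:3, 9:1, 10:2. Sum = 14.
n = 10, so closeness = 9/14.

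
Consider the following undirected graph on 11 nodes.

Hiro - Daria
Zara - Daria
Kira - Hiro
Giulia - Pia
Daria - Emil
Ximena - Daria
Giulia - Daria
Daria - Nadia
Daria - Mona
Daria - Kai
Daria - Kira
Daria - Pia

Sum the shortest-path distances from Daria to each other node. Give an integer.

Distances from Daria: Emil:1, Giulia:1, Hiro:1, Kai:1, Kira:1, Mona:1, Nadia:1, Pia:1, Ximena:1, Zara:1.
Sum = 1 + 1 + 1 + 1 + 1 + 1 + 1 + 1 + 1 + 1 = 10.

10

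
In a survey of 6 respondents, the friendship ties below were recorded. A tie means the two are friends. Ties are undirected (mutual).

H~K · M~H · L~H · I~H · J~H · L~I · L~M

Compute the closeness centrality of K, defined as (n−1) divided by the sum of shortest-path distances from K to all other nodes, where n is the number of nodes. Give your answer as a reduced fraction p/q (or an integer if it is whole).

Distances from K: H:1, I:2, J:2, L:2, M:2. Sum = 9.
n = 6, so closeness = 5/9.

5/9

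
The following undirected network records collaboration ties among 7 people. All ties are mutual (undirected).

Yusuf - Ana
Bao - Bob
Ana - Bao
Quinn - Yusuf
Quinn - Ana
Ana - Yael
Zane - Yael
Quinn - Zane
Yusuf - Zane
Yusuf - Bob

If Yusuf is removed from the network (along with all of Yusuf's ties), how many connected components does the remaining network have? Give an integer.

1

Yusuf's neighbors (Ana, Bob, Quinn, and Zane) remain reachable from one another through other ties, so the rest of the network stays in one piece.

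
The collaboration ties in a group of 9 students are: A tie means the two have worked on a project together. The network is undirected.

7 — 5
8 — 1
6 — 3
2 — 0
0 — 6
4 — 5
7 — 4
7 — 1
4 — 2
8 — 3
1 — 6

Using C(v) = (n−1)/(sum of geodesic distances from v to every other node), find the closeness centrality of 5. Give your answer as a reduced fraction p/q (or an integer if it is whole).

Distances from 5: 0:3, 1:2, 2:2, 3:4, 4:1, 6:3, 7:1, 8:3. Sum = 19.
n = 9, so closeness = 8/19.

8/19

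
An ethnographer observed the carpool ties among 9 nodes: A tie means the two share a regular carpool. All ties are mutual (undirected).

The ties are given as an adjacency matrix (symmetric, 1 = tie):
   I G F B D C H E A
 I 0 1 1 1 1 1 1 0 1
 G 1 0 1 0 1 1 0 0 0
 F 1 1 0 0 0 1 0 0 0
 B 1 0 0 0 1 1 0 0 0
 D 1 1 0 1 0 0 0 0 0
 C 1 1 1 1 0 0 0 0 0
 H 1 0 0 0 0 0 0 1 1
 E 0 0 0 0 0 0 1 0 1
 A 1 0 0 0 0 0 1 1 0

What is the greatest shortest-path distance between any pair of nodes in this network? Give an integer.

3

Eccentricity of each node (its greatest distance to any other): A:2, B:3, C:3, D:3, E:3, F:3, G:3, H:2, I:2.
The maximum eccentricity is 3, realized for instance by the pair G–E via G – I – A – E. So the diameter is 3.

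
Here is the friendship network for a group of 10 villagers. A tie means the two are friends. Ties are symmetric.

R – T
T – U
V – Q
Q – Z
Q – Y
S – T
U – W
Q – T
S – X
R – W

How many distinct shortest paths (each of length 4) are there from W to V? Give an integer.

2

The shortest distance is 4. The length-4 paths are: W–U–T–Q–V; W–R–T–Q–V.
That gives 2 distinct shortest paths.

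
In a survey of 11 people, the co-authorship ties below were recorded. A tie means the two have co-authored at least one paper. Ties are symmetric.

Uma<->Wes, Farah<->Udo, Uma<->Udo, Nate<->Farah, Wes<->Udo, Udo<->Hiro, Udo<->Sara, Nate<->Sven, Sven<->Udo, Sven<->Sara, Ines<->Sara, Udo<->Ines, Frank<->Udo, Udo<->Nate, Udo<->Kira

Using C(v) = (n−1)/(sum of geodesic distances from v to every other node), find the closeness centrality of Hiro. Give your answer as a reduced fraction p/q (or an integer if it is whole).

Distances from Hiro: Farah:2, Frank:2, Ines:2, Kira:2, Nate:2, Sara:2, Sven:2, Udo:1, Uma:2, Wes:2. Sum = 19.
n = 11, so closeness = 10/19.

10/19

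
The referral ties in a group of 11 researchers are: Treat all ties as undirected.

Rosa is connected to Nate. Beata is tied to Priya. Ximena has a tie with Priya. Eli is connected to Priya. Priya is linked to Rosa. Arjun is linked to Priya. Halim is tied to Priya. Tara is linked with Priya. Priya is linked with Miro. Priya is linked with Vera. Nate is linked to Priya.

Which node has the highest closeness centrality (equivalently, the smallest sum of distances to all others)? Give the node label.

Farness (sum of distances to all others) for each node — Arjun:19, Beata:19, Eli:19, Halim:19, Miro:19, Nate:18, Priya:10, Rosa:18, Tara:19, Vera:19, Ximena:19.
The smallest farness is 10, for Priya, so Priya has the highest closeness.

Priya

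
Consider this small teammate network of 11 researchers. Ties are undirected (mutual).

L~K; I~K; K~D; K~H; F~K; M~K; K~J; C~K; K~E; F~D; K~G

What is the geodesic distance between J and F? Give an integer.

2

One shortest route is J – K – F, which uses 2 edges, and J and F are not directly tied, so nothing shorter exists. So d(J,F) = 2.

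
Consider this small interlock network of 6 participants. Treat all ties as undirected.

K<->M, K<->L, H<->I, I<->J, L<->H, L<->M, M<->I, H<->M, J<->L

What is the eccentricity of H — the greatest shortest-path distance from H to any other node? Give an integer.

2

Distances from H: I:1, J:2, K:2, L:1, M:1.
The largest is 2 (to K and J), so the eccentricity of H is 2.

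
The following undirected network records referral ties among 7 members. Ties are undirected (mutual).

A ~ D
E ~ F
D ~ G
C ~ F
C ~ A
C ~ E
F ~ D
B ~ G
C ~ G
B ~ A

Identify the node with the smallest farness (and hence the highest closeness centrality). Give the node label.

Farness (sum of distances to all others) for each node — A:9, B:12, C:8, D:9, E:11, F:10, G:9.
The smallest farness is 8, for C, so C has the highest closeness.

C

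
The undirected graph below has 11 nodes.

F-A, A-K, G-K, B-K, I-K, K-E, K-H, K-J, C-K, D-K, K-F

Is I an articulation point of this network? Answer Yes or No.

No

Even without I, every remaining node can still reach every other (the residual graph is connected), so I is not a cut vertex.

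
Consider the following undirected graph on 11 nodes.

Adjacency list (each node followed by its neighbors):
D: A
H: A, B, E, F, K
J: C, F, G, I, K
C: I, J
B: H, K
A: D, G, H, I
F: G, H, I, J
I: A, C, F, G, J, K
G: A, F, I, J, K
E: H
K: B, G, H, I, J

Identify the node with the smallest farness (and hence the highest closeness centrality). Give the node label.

I

Farness (sum of distances to all others) for each node — A:16, B:20, C:23, D:25, E:25, F:17, G:16, H:16, I:15, J:17, K:16.
The smallest farness is 15, for I, so I has the highest closeness.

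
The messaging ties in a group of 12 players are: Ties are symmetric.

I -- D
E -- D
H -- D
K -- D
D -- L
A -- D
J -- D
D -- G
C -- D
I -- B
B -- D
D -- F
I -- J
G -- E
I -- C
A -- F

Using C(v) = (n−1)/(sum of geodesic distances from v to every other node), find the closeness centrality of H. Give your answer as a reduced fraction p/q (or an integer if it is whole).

Distances from H: A:2, B:2, C:2, D:1, E:2, F:2, G:2, I:2, J:2, K:2, L:2. Sum = 21.
n = 12, so closeness = 11/21.

11/21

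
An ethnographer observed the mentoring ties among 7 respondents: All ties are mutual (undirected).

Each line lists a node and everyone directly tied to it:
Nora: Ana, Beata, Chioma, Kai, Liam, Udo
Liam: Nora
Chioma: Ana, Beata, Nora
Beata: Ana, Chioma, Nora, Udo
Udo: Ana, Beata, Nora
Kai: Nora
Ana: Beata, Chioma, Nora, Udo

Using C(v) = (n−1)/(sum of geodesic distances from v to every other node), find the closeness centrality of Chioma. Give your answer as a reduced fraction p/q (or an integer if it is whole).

Distances from Chioma: Ana:1, Beata:1, Kai:2, Liam:2, Nora:1, Udo:2. Sum = 9.
n = 7, so closeness = 6/9 = 2/3.

2/3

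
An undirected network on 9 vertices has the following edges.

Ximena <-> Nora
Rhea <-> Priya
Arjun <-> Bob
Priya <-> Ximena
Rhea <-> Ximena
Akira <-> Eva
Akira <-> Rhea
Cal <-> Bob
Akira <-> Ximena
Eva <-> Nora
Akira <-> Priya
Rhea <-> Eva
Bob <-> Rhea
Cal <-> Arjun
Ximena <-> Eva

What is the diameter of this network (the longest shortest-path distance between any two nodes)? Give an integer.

Eccentricity of each node (its greatest distance to any other): Akira:3, Arjun:4, Bob:3, Cal:4, Eva:3, Nora:4, Priya:3, Rhea:2, Ximena:3.
The maximum eccentricity is 4, realized for instance by the pair Nora–Arjun via Nora – Ximena – Rhea – Bob – Arjun. So the diameter is 4.

4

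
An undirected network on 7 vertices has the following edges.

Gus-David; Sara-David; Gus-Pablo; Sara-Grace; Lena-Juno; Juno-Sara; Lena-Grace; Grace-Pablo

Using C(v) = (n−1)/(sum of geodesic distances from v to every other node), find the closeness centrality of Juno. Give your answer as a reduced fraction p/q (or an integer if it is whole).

Distances from Juno: David:2, Grace:2, Gus:3, Lena:1, Pablo:3, Sara:1. Sum = 12.
n = 7, so closeness = 6/12 = 1/2.

1/2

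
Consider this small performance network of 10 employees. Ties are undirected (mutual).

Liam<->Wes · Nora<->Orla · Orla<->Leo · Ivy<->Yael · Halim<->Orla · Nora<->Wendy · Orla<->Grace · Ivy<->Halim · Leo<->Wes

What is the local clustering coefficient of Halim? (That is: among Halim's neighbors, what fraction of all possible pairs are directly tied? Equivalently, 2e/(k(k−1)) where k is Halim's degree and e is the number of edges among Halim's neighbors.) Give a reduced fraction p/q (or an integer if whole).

0

Halim's neighbors: Ivy and Orla (k = 2).
Possible neighbor pairs: C(2,2) = 1. Edges among them: none → e = 0.
Clustering(Halim) = 0/1.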